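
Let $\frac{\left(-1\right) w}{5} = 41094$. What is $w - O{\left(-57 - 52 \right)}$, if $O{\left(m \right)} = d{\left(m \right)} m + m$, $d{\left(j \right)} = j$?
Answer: $-217242$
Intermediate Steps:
$O{\left(m \right)} = m + m^{2}$ ($O{\left(m \right)} = m m + m = m^{2} + m = m + m^{2}$)
$w = -205470$ ($w = \left(-5\right) 41094 = -205470$)
$w - O{\left(-57 - 52 \right)} = -205470 - \left(-57 - 52\right) \left(1 - 109\right) = -205470 - - 109 \left(1 - 109\right) = -205470 - \left(-109\right) \left(-108\right) = -205470 - 11772 = -217242$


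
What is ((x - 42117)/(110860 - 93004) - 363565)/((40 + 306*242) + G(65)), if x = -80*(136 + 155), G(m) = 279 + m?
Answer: -2163960679/443043072 ≈ -4.8843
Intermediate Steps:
x = -23280 (x = -80*291 = -23280)
((x - 42117)/(110860 - 93004) - 363565)/((40 + 306*242) + G(65)) = ((-23280 - 42117)/(110860 - 93004) - 363565)/((40 + 306*242) + (279 + 65)) = (-65397/17856 - 363565)/((40 + 74052) + 344) = (-65397*1/17856 - 363565)/(74092 + 344) = (-21799/5952 - 363565)/74436 = -2163960679/5952*1/74436 = -2163960679/443043072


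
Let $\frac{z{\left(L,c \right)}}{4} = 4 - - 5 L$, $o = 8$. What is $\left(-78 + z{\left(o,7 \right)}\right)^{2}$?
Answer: $9604$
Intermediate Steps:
$z{\left(L,c \right)} = 16 + 20 L$ ($z{\left(L,c \right)} = 4 \left(4 - - 5 L\right) = 4 \left(4 + 5 L\right) = 16 + 20 L$)
$\left(-78 + z{\left(o,7 \right)}\right)^{2} = \left(-78 + \left(16 + 20 \cdot 8\right)\right)^{2} = \left(-78 + \left(16 + 160\right)\right)^{2} = \left(-78 + 176\right)^{2} = 98^{2} = 9604$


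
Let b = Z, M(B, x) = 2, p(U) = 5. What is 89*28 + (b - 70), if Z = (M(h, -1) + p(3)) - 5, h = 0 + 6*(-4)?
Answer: 2424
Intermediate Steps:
h = -24 (h = 0 - 24 = -24)
Z = 2 (Z = (2 + 5) - 5 = 7 - 5 = 2)
b = 2
89*28 + (b - 70) = 89*28 + (2 - 70) = 2492 - 68 = 2424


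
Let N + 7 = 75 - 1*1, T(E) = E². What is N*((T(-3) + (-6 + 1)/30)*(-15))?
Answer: -17755/2 ≈ -8877.5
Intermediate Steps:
N = 67 (N = -7 + (75 - 1*1) = -7 + (75 - 1) = -7 + 74 = 67)
N*((T(-3) + (-6 + 1)/30)*(-15)) = 67*(((-3)² + (-6 + 1)/30)*(-15)) = 67*((9 - 5*1/30)*(-15)) = 67*((9 - ⅙)*(-15)) = 67*((53/6)*(-15)) = 67*(-265/2) = -17755/2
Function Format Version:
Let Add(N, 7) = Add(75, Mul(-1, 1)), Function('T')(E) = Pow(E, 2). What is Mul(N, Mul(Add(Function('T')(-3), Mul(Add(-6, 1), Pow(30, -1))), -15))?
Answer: Rational(-17755, 2) ≈ -8877.5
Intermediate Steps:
N = 67 (N = Add(-7, Add(75, Mul(-1, 1))) = Add(-7, Add(75, -1)) = Add(-7, 74) = 67)
Mul(N, Mul(Add(Function('T')(-3), Mul(Add(-6, 1), Pow(30, -1))), -15)) = Mul(67, Mul(Add(Pow(-3, 2), Mul(Add(-6, 1), Pow(30, -1))), -15)) = Mul(67, Mul(Add(9, Mul(-5, Rational(1, 30))), -15)) = Mul(67, Mul(Add(9, Rational(-1, 6)), -15)) = Mul(67, Mul(Rational(53, 6), -15)) = Mul(67, Rational(-265, 2)) = Rational(-17755, 2)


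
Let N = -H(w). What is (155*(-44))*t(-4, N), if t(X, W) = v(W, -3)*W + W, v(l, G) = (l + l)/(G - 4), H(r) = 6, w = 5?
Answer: 777480/7 ≈ 1.1107e+5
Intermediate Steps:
v(l, G) = 2*l/(-4 + G) (v(l, G) = (2*l)/(-4 + G) = 2*l/(-4 + G))
N = -6 (N = -1*6 = -6)
t(X, W) = W - 2*W²/7 (t(X, W) = (2*W/(-4 - 3))*W + W = (2*W/(-7))*W + W = (2*W*(-⅐))*W + W = (-2*W/7)*W + W = -2*W²/7 + W = W - 2*W²/7)
(155*(-44))*t(-4, N) = (155*(-44))*((⅐)*(-6)*(7 - 2*(-6))) = -6820*(-6)*(7 + 12)/7 = -6820*(-6)*19/7 = -6820*(-114/7) = 777480/7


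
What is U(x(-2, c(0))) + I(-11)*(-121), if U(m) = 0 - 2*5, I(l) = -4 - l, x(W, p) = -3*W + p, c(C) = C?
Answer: -857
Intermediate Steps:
x(W, p) = p - 3*W
U(m) = -10 (U(m) = 0 - 10 = -10)
U(x(-2, c(0))) + I(-11)*(-121) = -10 + (-4 - 1*(-11))*(-121) = -10 + (-4 + 11)*(-121) = -10 + 7*(-121) = -10 - 847 = -857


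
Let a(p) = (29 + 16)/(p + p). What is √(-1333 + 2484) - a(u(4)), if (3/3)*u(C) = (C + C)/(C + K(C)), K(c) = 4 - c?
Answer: -45/4 + √1151 ≈ 22.676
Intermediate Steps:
u(C) = C/2 (u(C) = (C + C)/(C + (4 - C)) = (2*C)/4 = (2*C)*(¼) = C/2)
a(p) = 45/(2*p) (a(p) = 45/((2*p)) = 45*(1/(2*p)) = 45/(2*p))
√(-1333 + 2484) - a(u(4)) = √(-1333 + 2484) - 45/(2*((½)*4)) = √1151 - 45/(2*2) = √1151 - 1*45/4 = √1151 - 45/4 = -45/4 + √1151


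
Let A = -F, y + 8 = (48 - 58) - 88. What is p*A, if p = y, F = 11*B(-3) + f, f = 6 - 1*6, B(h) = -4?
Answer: -4664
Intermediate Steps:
f = 0 (f = 6 - 6 = 0)
F = -44 (F = 11*(-4) + 0 = -44 + 0 = -44)
y = -106 (y = -8 + ((48 - 58) - 88) = -8 + (-10 - 88) = -8 - 98 = -106)
p = -106
A = 44 (A = -1*(-44) = 44)
p*A = -106*44 = -4664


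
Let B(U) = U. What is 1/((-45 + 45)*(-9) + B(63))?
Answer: 1/63 ≈ 0.015873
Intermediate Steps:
1/((-45 + 45)*(-9) + B(63)) = 1/((-45 + 45)*(-9) + 63) = 1/(0*(-9) + 63) = 1/(0 + 63) = 1/63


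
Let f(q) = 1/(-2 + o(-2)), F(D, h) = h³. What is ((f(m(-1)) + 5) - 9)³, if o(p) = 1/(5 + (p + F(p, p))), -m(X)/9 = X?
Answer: -117649/1331 ≈ -88.391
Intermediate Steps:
m(X) = -9*X
o(p) = 1/(5 + p + p³) (o(p) = 1/(5 + (p + p³)) = 1/(5 + p + p³))
f(q) = -5/11 (f(q) = 1/(-2 + 1/(5 - 2 + (-2)³)) = 1/(-2 + 1/(5 - 2 - 8)) = 1/(-2 + 1/(-5)) = 1/(-2 - ⅕) = 1/(-11/5) = -5/11)
((f(m(-1)) + 5) - 9)³ = ((-5/11 + 5) - 9)³ = (50/11 - 9)³ = (-49/11)³ = -117649/1331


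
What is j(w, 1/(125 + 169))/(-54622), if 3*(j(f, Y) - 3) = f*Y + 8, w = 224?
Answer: -373/3441186 ≈ -0.00010839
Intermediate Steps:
j(f, Y) = 17/3 + Y*f/3 (j(f, Y) = 3 + (f*Y + 8)/3 = 3 + (Y*f + 8)/3 = 3 + (8 + Y*f)/3 = 3 + (8/3 + Y*f/3) = 17/3 + Y*f/3)
j(w, 1/(125 + 169))/(-54622) = (17/3 + (1/3)*224/(125 + 169))/(-54622) = (17/3 + (1/3)*224/294)*(-1/54622) = (17/3 + (1/3)*(1/294)*224)*(-1/54622) = (17/3 + 16/63)*(-1/54622) = (373/63)*(-1/54622) = -373/3441186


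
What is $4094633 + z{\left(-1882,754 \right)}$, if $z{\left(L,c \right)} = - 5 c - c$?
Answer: $4090109$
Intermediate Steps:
$z{\left(L,c \right)} = - 6 c$
$4094633 + z{\left(-1882,754 \right)} = 4094633 - 4524 = 4090109$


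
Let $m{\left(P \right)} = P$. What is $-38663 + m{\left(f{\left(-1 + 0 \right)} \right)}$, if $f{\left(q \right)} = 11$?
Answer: $-38652$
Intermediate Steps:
$-38663 + m{\left(f{\left(-1 + 0 \right)} \right)} = -38663 + 11 = -38652$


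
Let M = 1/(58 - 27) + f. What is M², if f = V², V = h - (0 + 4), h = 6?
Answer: 15625/961 ≈ 16.259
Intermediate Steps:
V = 2 (V = 6 - (0 + 4) = 6 - 1*4 = 6 - 4 = 2)
f = 4 (f = 2² = 4)
M = 125/31 (M = 1/(58 - 27) + 4 = 1/31 + 4 = 125/31 ≈ 4.0323)
M² = (125/31)² = 15625/961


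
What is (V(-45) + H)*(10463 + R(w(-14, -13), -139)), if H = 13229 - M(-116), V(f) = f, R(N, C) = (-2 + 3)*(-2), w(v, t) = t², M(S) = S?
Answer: 139131300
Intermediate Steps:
R(N, C) = -2 (R(N, C) = 1*(-2) = -2)
H = 13345 (H = 13229 - 1*(-116) = 13229 + 116 = 13345)
(V(-45) + H)*(10463 + R(w(-14, -13), -139)) = (-45 + 13345)*(10463 - 2) = 13300*10461 = 139131300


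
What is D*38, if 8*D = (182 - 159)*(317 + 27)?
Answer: 37582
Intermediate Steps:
D = 989 (D = ((182 - 159)*(317 + 27))/8 = (23*344)/8 = (⅛)*7912 = 989)
D*38 = 989*38 = 37582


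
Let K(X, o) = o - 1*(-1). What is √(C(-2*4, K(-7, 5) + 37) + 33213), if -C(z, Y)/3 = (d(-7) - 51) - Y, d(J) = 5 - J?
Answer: √33459 ≈ 182.92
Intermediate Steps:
K(X, o) = 1 + o (K(X, o) = o + 1 = 1 + o)
C(z, Y) = 117 + 3*Y (C(z, Y) = -3*(((5 - 1*(-7)) - 51) - Y) = -3*(((5 + 7) - 51) - Y) = -3*((12 - 51) - Y) = -3*(-39 - Y) = 117 + 3*Y)
√(C(-2*4, K(-7, 5) + 37) + 33213) = √((117 + 3*((1 + 5) + 37)) + 33213) = √((117 + 3*(6 + 37)) + 33213) = √((117 + 3*43) + 33213) = √((117 + 129) + 33213) = √(246 + 33213) = √33459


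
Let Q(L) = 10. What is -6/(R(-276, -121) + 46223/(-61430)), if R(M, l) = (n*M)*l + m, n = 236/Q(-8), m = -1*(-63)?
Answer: -73716/9683921615 ≈ -7.6122e-6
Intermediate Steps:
m = 63
n = 118/5 (n = 236/10 = 236*(⅒) = 118/5 ≈ 23.600)
R(M, l) = 63 + 118*M*l/5 (R(M, l) = (118*M/5)*l + 63 = 118*M*l/5 + 63 = 63 + 118*M*l/5)
-6/(R(-276, -121) + 46223/(-61430)) = -6/((63 + (118/5)*(-276)*(-121)) + 46223/(-61430)) = -6/((63 + 3940728/5) + 46223*(-1/61430)) = -6/(3941043/5 - 46223/61430) = -6/(9683921615/12286) = (12286/9683921615)*(-6) = -73716/9683921615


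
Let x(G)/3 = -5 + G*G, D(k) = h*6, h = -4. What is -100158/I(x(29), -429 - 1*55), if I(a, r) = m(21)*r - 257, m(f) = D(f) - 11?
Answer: -33386/5561 ≈ -6.0036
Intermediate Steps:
D(k) = -24 (D(k) = -4*6 = -24)
m(f) = -35 (m(f) = -24 - 11 = -35)
x(G) = -15 + 3*G² (x(G) = 3*(-5 + G*G) = 3*(-5 + G²) = -15 + 3*G²)
I(a, r) = -257 - 35*r (I(a, r) = -35*r - 257 = -257 - 35*r)
-100158/I(x(29), -429 - 1*55) = -100158/(-257 - 35*(-429 - 1*55)) = -100158/(-257 - 35*(-429 - 55)) = -100158/(-257 - 35*(-484)) = -100158/(-257 + 16940) = -100158/16683 = -100158*1/16683 = -33386/5561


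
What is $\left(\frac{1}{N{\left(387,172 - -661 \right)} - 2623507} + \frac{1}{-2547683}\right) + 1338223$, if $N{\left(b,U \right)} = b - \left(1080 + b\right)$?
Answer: $\frac{8948182897702194113}{6686615681921} \approx 1.3382 \cdot 10^{6}$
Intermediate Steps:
$N{\left(b,U \right)} = -1080$
$\left(\frac{1}{N{\left(387,172 - -661 \right)} - 2623507} + \frac{1}{-2547683}\right) + 1338223 = \left(\frac{1}{-1080 - 2623507} + \frac{1}{-2547683}\right) + 1338223 = \left(\frac{1}{-2624587} - \frac{1}{2547683}\right) + 1338223 = \left(- \frac{1}{2624587} - \frac{1}{2547683}\right) + 1338223 = - \frac{5172270}{6686615681921} + 1338223 = \frac{8948182897702194113}{6686615681921}$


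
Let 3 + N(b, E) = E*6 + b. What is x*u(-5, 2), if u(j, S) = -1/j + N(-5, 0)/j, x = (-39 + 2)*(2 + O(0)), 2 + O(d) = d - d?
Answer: 0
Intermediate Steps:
O(d) = -2 (O(d) = -2 + (d - d) = -2 + 0 = -2)
N(b, E) = -3 + b + 6*E (N(b, E) = -3 + (E*6 + b) = -3 + (6*E + b) = -3 + (b + 6*E) = -3 + b + 6*E)
x = 0 (x = (-39 + 2)*(2 - 2) = -37*0 = 0)
u(j, S) = -9/j (u(j, S) = -1/j + (-3 - 5 + 6*0)/j = -1/j + (-3 - 5 + 0)/j = -1/j - 8/j = -9/j)
x*u(-5, 2) = 0*(-9/(-5)) = 0*(-9*(-⅕)) = 0*(9/5) = 0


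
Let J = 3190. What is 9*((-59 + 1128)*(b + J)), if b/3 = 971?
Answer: 58716963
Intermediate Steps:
b = 2913 (b = 3*971 = 2913)
9*((-59 + 1128)*(b + J)) = 9*((-59 + 1128)*(2913 + 3190)) = 9*(1069*6103) = 9*6524107 = 58716963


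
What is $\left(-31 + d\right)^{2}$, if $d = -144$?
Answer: $30625$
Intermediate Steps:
$\left(-31 + d\right)^{2} = \left(-31 - 144\right)^{2} = \left(-175\right)^{2} = 30625$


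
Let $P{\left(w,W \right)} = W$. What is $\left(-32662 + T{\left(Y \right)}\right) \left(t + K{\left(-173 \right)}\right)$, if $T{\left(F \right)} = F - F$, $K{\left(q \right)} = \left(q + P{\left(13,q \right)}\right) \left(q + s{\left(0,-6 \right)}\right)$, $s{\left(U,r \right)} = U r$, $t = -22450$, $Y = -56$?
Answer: $-1221820096$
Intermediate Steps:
$K{\left(q \right)} = 2 q^{2}$ ($K{\left(q \right)} = \left(q + q\right) \left(q + 0 \left(-6\right)\right) = 2 q \left(q + 0\right) = 2 q q = 2 q^{2}$)
$T{\left(F \right)} = 0$
$\left(-32662 + T{\left(Y \right)}\right) \left(t + K{\left(-173 \right)}\right) = \left(-32662 + 0\right) \left(-22450 + 2 \left(-173\right)^{2}\right) = - 32662 \left(-22450 + 2 \cdot 29929\right) = - 32662 \left(-22450 + 59858\right) = \left(-32662\right) 37408 = -1221820096$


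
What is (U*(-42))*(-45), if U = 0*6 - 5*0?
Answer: 0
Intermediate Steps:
U = 0 (U = 0 + 0 = 0)
(U*(-42))*(-45) = (0*(-42))*(-45) = 0*(-45) = 0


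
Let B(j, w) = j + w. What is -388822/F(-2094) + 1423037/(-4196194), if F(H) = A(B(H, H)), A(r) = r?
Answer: 203201608064/2196707559 ≈ 92.503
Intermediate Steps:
F(H) = 2*H (F(H) = H + H = 2*H)
-388822/F(-2094) + 1423037/(-4196194) = -388822/(2*(-2094)) + 1423037/(-4196194) = -388822/(-4188) + 1423037*(-1/4196194) = -388822*(-1/4188) - 1423037/4196194 = 194411/2094 - 1423037/4196194 = 203201608064/2196707559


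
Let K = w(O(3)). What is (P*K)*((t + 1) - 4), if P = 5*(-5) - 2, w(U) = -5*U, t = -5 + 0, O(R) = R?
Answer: -3240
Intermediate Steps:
t = -5
K = -15 (K = -5*3 = -15)
P = -27 (P = -25 - 2 = -27)
(P*K)*((t + 1) - 4) = (-27*(-15))*((-5 + 1) - 4) = 405*(-4 - 4) = 405*(-8) = -3240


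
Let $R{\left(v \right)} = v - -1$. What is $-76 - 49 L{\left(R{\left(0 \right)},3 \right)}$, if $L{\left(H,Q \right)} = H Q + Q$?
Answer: $-370$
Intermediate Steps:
$R{\left(v \right)} = 1 + v$ ($R{\left(v \right)} = v + 1 = 1 + v$)
$L{\left(H,Q \right)} = Q + H Q$
$-76 - 49 L{\left(R{\left(0 \right)},3 \right)} = -76 - 49 \cdot 3 \left(1 + \left(1 + 0\right)\right) = -76 - 49 \cdot 3 \left(1 + 1\right) = -76 - 49 \cdot 3 \cdot 2 = -76 - 294 = -370$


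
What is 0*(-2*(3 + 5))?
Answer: 0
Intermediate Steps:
0*(-2*(3 + 5)) = 0*(-2*8) = 0*(-16) = 0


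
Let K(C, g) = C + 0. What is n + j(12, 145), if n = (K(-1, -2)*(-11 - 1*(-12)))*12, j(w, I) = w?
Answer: 0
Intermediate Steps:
K(C, g) = C
n = -12 (n = -(-11 - 1*(-12))*12 = -(-11 + 12)*12 = -1*1*12 = -1*12 = -12)
n + j(12, 145) = -12 + 12 = 0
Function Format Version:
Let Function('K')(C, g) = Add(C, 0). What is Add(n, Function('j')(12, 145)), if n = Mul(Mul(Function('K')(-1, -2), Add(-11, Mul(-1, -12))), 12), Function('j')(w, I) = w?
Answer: 0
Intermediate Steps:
Function('K')(C, g) = C
n = -12 (n = Mul(Mul(-1, Add(-11, Mul(-1, -12))), 12) = Mul(Mul(-1, Add(-11, 12)), 12) = Mul(Mul(-1, 1), 12) = Mul(-1, 12) = -12)
Add(n, Function('j')(12, 145)) = Add(-12, 12) = 0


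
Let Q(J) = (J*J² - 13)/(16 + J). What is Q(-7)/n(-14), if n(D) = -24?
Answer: 89/54 ≈ 1.6481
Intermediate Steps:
Q(J) = (-13 + J³)/(16 + J) (Q(J) = (J³ - 13)/(16 + J) = (-13 + J³)/(16 + J))
Q(-7)/n(-14) = ((-13 + (-7)³)/(16 - 7))/(-24) = ((-13 - 343)/9)*(-1/24) = ((⅑)*(-356))*(-1/24) = -356/9*(-1/24) = 89/54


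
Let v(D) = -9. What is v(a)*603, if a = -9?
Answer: -5427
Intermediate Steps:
v(a)*603 = -9*603 = -5427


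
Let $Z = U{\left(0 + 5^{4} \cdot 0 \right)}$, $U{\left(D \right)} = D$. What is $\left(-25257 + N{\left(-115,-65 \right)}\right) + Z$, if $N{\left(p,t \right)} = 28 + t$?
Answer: $-25294$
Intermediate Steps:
$Z = 0$ ($Z = 0 + 5^{4} \cdot 0 = 0 + 625 \cdot 0 = 0 + 0 = 0$)
$\left(-25257 + N{\left(-115,-65 \right)}\right) + Z = \left(-25257 + \left(28 - 65\right)\right) + 0 = \left(-25257 - 37\right) + 0 = -25294 + 0 = -25294$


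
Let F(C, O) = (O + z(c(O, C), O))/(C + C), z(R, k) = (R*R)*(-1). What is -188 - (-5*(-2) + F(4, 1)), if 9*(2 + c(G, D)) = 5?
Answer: -16027/81 ≈ -197.86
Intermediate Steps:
c(G, D) = -13/9 (c(G, D) = -2 + (1/9)*5 = -2 + 5/9 = -13/9)
z(R, k) = -R**2 (z(R, k) = R**2*(-1) = -R**2)
F(C, O) = (-169/81 + O)/(2*C) (F(C, O) = (O - (-13/9)**2)/(C + C) = (O - 1*169/81)/((2*C)) = (O - 169/81)*(1/(2*C)) = (-169/81 + O)*(1/(2*C)) = (-169/81 + O)/(2*C))
-188 - (-5*(-2) + F(4, 1)) = -188 - (-5*(-2) + (1/162)*(-169 + 81*1)/4) = -188 - (10 + (1/162)*(1/4)*(-169 + 81)) = -188 - (10 + (1/162)*(1/4)*(-88)) = -188 - (10 - 11/81) = -188 - 1*799/81 = -188 - 799/81 = -16027/81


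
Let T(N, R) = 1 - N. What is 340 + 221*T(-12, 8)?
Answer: 3213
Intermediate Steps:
340 + 221*T(-12, 8) = 340 + 221*(1 - 1*(-12)) = 340 + 221*(1 + 12) = 340 + 221*13 = 340 + 2873 = 3213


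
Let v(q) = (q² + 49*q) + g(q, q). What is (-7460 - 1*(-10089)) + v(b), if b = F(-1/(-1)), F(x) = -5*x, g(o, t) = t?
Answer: 2404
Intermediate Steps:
b = -5 (b = -(-5)/(-1) = -(-5)*(-1) = -5*1 = -5)
v(q) = q² + 50*q (v(q) = (q² + 49*q) + q = q² + 50*q)
(-7460 - 1*(-10089)) + v(b) = (-7460 - 1*(-10089)) - 5*(50 - 5) = (-7460 + 10089) - 5*45 = 2629 - 225 = 2404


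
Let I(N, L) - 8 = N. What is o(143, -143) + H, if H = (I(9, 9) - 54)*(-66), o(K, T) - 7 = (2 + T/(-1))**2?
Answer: 23474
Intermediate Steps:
I(N, L) = 8 + N
o(K, T) = 7 + (2 - T)**2 (o(K, T) = 7 + (2 + T/(-1))**2 = 7 + (2 + T*(-1))**2 = 7 + (2 - T)**2)
H = 2442 (H = ((8 + 9) - 54)*(-66) = (17 - 54)*(-66) = -37*(-66) = 2442)
o(143, -143) + H = (7 + (-2 - 143)**2) + 2442 = (7 + (-145)**2) + 2442 = (7 + 21025) + 2442 = 21032 + 2442 = 23474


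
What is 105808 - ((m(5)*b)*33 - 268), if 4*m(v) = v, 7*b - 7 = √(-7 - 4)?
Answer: 424139/4 - 165*I*√11/28 ≈ 1.0603e+5 - 19.544*I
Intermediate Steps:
b = 1 + I*√11/7 (b = 1 + √(-7 - 4)/7 = 1 + √(-11)/7 = 1 + (I*√11)/7 = 1 + I*√11/7 ≈ 1.0 + 0.4738*I)
m(v) = v/4
105808 - ((m(5)*b)*33 - 268) = 105808 - ((((¼)*5)*(1 + I*√11/7))*33 - 268) = 105808 - ((5*(1 + I*√11/7)/4)*33 - 268) = 105808 - ((5/4 + 5*I*√11/28)*33 - 268) = 105808 - ((165/4 + 165*I*√11/28) - 268) = 105808 - (-907/4 + 165*I*√11/28) = 105808 + (907/4 - 165*I*√11/28) = 424139/4 - 165*I*√11/28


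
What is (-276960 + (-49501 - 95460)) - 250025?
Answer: -671946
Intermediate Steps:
(-276960 + (-49501 - 95460)) - 250025 = (-276960 - 144961) - 250025 = -421921 - 250025 = -671946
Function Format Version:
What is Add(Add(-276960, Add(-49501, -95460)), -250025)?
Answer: -671946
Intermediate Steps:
Add(Add(-276960, Add(-49501, -95460)), -250025) = Add(Add(-276960, -144961), -250025) = Add(-421921, -250025) = -671946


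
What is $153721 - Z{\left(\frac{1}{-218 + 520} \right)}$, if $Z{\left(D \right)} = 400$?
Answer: $153321$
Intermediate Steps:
$153721 - Z{\left(\frac{1}{-218 + 520} \right)} = 153721 - 400 = 153321$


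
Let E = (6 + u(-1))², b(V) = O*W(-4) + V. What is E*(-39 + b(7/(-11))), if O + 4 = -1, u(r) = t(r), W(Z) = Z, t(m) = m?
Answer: -5400/11 ≈ -490.91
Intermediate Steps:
u(r) = r
O = -5 (O = -4 - 1 = -5)
b(V) = 20 + V (b(V) = -5*(-4) + V = 20 + V)
E = 25 (E = (6 - 1)² = 5² = 25)
E*(-39 + b(7/(-11))) = 25*(-39 + (20 + 7/(-11))) = 25*(-39 + (20 + 7*(-1/11))) = 25*(-39 + (20 - 7/11)) = 25*(-39 + 213/11) = 25*(-216/11) = -5400/11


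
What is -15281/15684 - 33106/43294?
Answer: -590405059/339511548 ≈ -1.7390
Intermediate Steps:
-15281/15684 - 33106/43294 = -15281*1/15684 - 33106*1/43294 = -15281/15684 - 16553/21647 = -590405059/339511548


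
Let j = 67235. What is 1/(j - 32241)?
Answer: 1/34994 ≈ 2.8576e-5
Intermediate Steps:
1/(j - 32241) = 1/(67235 - 32241) = 1/34994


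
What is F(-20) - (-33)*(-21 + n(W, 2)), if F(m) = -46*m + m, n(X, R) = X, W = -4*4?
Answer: -321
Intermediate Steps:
W = -16
F(m) = -45*m
F(-20) - (-33)*(-21 + n(W, 2)) = -45*(-20) - (-33)*(-21 - 16) = 900 - (-33)*(-37) = 900 - 1*1221 = 900 - 1221 = -321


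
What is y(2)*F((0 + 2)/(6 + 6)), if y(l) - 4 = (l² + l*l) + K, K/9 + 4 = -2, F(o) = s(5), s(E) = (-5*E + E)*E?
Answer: 4200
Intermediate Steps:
s(E) = -4*E² (s(E) = (-4*E)*E = -4*E²)
F(o) = -100 (F(o) = -4*5² = -4*25 = -100)
K = -54 (K = -36 + 9*(-2) = -36 - 18 = -54)
y(l) = -50 + 2*l² (y(l) = 4 + ((l² + l*l) - 54) = 4 + ((l² + l²) - 54) = 4 + (2*l² - 54) = 4 + (-54 + 2*l²) = -50 + 2*l²)
y(2)*F((0 + 2)/(6 + 6)) = (-50 + 2*2²)*(-100) = (-50 + 2*4)*(-100) = (-50 + 8)*(-100) = -42*(-100) = 4200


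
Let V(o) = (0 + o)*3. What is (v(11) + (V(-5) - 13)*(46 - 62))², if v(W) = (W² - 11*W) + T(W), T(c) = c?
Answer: 210681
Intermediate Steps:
V(o) = 3*o (V(o) = o*3 = 3*o)
v(W) = W² - 10*W (v(W) = (W² - 11*W) + W = W² - 10*W)
(v(11) + (V(-5) - 13)*(46 - 62))² = (11*(-10 + 11) + (3*(-5) - 13)*(46 - 62))² = (11*1 + (-15 - 13)*(-16))² = (11 - 28*(-16))² = (11 + 448)² = 459² = 210681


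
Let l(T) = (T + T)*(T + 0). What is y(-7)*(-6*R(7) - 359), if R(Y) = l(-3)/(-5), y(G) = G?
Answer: 11809/5 ≈ 2361.8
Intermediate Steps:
l(T) = 2*T**2 (l(T) = (2*T)*T = 2*T**2)
R(Y) = -18/5 (R(Y) = (2*(-3)**2)/(-5) = (2*9)*(-1/5) = 18*(-1/5) = -18/5)
y(-7)*(-6*R(7) - 359) = -7*(-6*(-18/5) - 359) = -7*(108/5 - 359) = -7*(-1687/5) = 11809/5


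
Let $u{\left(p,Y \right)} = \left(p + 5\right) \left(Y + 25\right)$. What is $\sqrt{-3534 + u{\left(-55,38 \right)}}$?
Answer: $2 i \sqrt{1671} \approx 81.756 i$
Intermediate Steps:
$u{\left(p,Y \right)} = \left(5 + p\right) \left(25 + Y\right)$
$\sqrt{-3534 + u{\left(-55,38 \right)}} = \sqrt{-3534 + \left(125 + 5 \cdot 38 + 25 \left(-55\right) + 38 \left(-55\right)\right)} = \sqrt{-3534 + \left(125 + 190 - 1375 - 2090\right)} = \sqrt{-3534 - 3150} = \sqrt{-6684} = 2 i \sqrt{1671}$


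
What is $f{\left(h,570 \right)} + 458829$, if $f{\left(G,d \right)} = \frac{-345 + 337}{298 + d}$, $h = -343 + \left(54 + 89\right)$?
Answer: $\frac{99565891}{217} \approx 4.5883 \cdot 10^{5}$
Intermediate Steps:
$h = -200$ ($h = -343 + 143 = -200$)
$f{\left(G,d \right)} = - \frac{8}{298 + d}$
$f{\left(h,570 \right)} + 458829 = - \frac{8}{298 + 570} + 458829 = - \frac{8}{868} + 458829 = \left(-8\right) \frac{1}{868} + 458829 = - \frac{2}{217} + 458829 = \frac{99565891}{217}$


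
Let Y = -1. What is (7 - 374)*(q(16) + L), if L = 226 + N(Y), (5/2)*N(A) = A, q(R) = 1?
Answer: -415811/5 ≈ -83162.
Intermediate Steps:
N(A) = 2*A/5
L = 1128/5 (L = 226 + (2/5)*(-1) = 226 - 2/5 = 1128/5 ≈ 225.60)
(7 - 374)*(q(16) + L) = (7 - 374)*(1 + 1128/5) = -367*1133/5 = -415811/5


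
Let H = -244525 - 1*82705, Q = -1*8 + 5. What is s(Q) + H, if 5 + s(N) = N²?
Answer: -327226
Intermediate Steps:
Q = -3 (Q = -8 + 5 = -3)
H = -327230 (H = -244525 - 82705 = -327230)
s(N) = -5 + N²
s(Q) + H = (-5 + (-3)²) - 327230 = (-5 + 9) - 327230 = 4 - 327230 = -327226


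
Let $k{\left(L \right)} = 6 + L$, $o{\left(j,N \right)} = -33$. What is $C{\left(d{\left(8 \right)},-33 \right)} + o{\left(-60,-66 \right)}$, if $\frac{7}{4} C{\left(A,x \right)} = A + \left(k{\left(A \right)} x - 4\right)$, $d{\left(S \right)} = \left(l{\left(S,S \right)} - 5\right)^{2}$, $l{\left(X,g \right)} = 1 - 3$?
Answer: $- \frac{7311}{7} \approx -1044.4$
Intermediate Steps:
$l{\left(X,g \right)} = -2$ ($l{\left(X,g \right)} = 1 - 3 = -2$)
$d{\left(S \right)} = 49$ ($d{\left(S \right)} = \left(-2 - 5\right)^{2} = \left(-7\right)^{2} = 49$)
$C{\left(A,x \right)} = - \frac{16}{7} + \frac{4 A}{7} + \frac{4 x \left(6 + A\right)}{7}$ ($C{\left(A,x \right)} = \frac{4 \left(A + \left(\left(6 + A\right) x - 4\right)\right)}{7} = \frac{4 \left(A + \left(x \left(6 + A\right) - 4\right)\right)}{7} = \frac{4 \left(A + \left(-4 + x \left(6 + A\right)\right)\right)}{7} = \frac{4 \left(-4 + A + x \left(6 + A\right)\right)}{7} = - \frac{16}{7} + \frac{4 A}{7} + \frac{4 x \left(6 + A\right)}{7}$)
$C{\left(d{\left(8 \right)},-33 \right)} + o{\left(-60,-66 \right)} = \left(- \frac{16}{7} + \frac{4}{7} \cdot 49 + \frac{4}{7} \left(-33\right) \left(6 + 49\right)\right) - 33 = \left(- \frac{16}{7} + 28 + \frac{4}{7} \left(-33\right) 55\right) - 33 = \left(- \frac{16}{7} + 28 - \frac{7260}{7}\right) - 33 = - \frac{7080}{7} - 33 = - \frac{7311}{7}$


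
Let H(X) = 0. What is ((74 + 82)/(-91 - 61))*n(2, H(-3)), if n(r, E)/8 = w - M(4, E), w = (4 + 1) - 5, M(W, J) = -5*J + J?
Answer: 0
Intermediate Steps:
M(W, J) = -4*J
w = 0 (w = 5 - 5 = 0)
n(r, E) = 32*E (n(r, E) = 8*(0 - (-4)*E) = 8*(0 + 4*E) = 8*(4*E) = 32*E)
((74 + 82)/(-91 - 61))*n(2, H(-3)) = ((74 + 82)/(-91 - 61))*(32*0) = (156/(-152))*0 = (156*(-1/152))*0 = -39/38*0 = 0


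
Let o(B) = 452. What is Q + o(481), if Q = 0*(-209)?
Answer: 452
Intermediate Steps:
Q = 0
Q + o(481) = 0 + 452 = 452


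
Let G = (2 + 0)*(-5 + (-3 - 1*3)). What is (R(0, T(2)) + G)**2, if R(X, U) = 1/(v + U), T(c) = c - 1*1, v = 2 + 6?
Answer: 38809/81 ≈ 479.12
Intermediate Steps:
v = 8
T(c) = -1 + c (T(c) = c - 1 = -1 + c)
R(X, U) = 1/(8 + U)
G = -22 (G = 2*(-5 + (-3 - 3)) = 2*(-5 - 6) = 2*(-11) = -22)
(R(0, T(2)) + G)**2 = (1/(8 + (-1 + 2)) - 22)**2 = (1/(8 + 1) - 22)**2 = (1/9 - 22)**2 = (-197/9)**2 = 38809/81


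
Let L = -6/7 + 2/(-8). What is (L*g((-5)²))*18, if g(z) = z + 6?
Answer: -8649/14 ≈ -617.79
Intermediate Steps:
g(z) = 6 + z
L = -31/28 (L = -6*⅐ + 2*(-⅛) = -6/7 - ¼ = -31/28 ≈ -1.1071)
(L*g((-5)²))*18 = -31*(6 + (-5)²)/28*18 = -31*(6 + 25)/28*18 = -31/28*31*18 = -961/28*18 = -8649/14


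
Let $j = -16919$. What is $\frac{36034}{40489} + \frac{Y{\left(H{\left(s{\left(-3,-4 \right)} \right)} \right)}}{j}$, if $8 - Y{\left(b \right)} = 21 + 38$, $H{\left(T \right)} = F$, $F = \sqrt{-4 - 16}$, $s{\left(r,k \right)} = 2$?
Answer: $\frac{611724185}{685033391} \approx 0.89298$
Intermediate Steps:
$F = 2 i \sqrt{5}$ ($F = \sqrt{-4 - 16} = \sqrt{-20} = 2 i \sqrt{5} \approx 4.4721 i$)
$H{\left(T \right)} = 2 i \sqrt{5}$
$Y{\left(b \right)} = -51$ ($Y{\left(b \right)} = 8 - \left(21 + 38\right) = 8 - 59 = -51$)
$\frac{36034}{40489} + \frac{Y{\left(H{\left(s{\left(-3,-4 \right)} \right)} \right)}}{j} = \frac{36034}{40489} - \frac{51}{-16919} = 36034 \cdot \frac{1}{40489} - - \frac{51}{16919} = \frac{36034}{40489} + \frac{51}{16919} = \frac{611724185}{685033391}$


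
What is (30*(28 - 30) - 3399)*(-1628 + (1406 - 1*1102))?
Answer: 4579716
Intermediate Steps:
(30*(28 - 30) - 3399)*(-1628 + (1406 - 1*1102)) = (30*(-2) - 3399)*(-1628 + (1406 - 1102)) = (-60 - 3399)*(-1628 + 304) = -3459*(-1324) = 4579716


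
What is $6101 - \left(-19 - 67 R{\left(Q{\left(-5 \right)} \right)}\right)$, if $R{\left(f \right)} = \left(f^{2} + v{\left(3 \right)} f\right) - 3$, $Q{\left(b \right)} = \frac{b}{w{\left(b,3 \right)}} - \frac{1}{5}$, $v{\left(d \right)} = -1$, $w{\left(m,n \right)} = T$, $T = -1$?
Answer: $\frac{178527}{25} \approx 7141.1$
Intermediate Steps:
$w{\left(m,n \right)} = -1$
$Q{\left(b \right)} = - \frac{1}{5} - b$ ($Q{\left(b \right)} = \frac{b}{-1} - \frac{1}{5} = b \left(-1\right) - \frac{1}{5} = - b - \frac{1}{5} = - \frac{1}{5} - b$)
$R{\left(f \right)} = -3 + f^{2} - f$ ($R{\left(f \right)} = \left(f^{2} - f\right) - 3 = -3 + f^{2} - f$)
$6101 - \left(-19 - 67 R{\left(Q{\left(-5 \right)} \right)}\right) = 6101 - \left(-19 - 67 \left(-3 + \left(- \frac{1}{5} - -5\right)^{2} - \left(- \frac{1}{5} - -5\right)\right)\right) = 6101 - \left(-19 - 67 \left(-3 + \left(- \frac{1}{5} + 5\right)^{2} - \left(- \frac{1}{5} + 5\right)\right)\right) = 6101 - \left(-19 - 67 \left(-3 + \left(\frac{24}{5}\right)^{2} - \frac{24}{5}\right)\right) = 6101 - \left(-19 - 67 \left(-3 + \frac{576}{25} - \frac{24}{5}\right)\right) = 6101 - \left(-19 - \frac{25527}{25}\right) = 6101 - - \frac{26002}{25} = 6101 + \frac{26002}{25} = \frac{178527}{25}$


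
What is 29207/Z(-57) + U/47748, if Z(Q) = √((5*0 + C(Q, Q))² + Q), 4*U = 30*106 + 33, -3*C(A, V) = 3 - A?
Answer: 1071/63664 + 29207*√7/49 ≈ 1577.0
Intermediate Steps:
C(A, V) = -1 + A/3 (C(A, V) = -(3 - A)/3 = -1 + A/3)
U = 3213/4 (U = (30*106 + 33)/4 = (3180 + 33)/4 = (¼)*3213 = 3213/4 ≈ 803.25)
Z(Q) = √(Q + (-1 + Q/3)²) (Z(Q) = √((5*0 + (-1 + Q/3))² + Q) = √((0 + (-1 + Q/3))² + Q) = √((-1 + Q/3)² + Q) = √(Q + (-1 + Q/3)²))
29207/Z(-57) + U/47748 = 29207/((√((-3 - 57)² + 9*(-57))/3)) + (3213/4)/47748 = 29207/((√((-60)² - 513)/3)) + (3213/4)*(1/47748) = 29207/((√(3600 - 513)/3)) + 1071/63664 = 29207/((√3087/3)) + 1071/63664 = 29207/(((21*√7)/3)) + 1071/63664 = 29207/((7*√7)) + 1071/63664 = 29207*(√7/49) + 1071/63664 = 29207*√7/49 + 1071/63664 = 1071/63664 + 29207*√7/49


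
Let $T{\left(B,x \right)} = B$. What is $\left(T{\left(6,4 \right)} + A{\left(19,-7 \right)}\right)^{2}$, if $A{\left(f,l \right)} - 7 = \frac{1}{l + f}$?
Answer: $\frac{24649}{144} \approx 171.17$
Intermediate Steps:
$A{\left(f,l \right)} = 7 + \frac{1}{f + l}$ ($A{\left(f,l \right)} = 7 + \frac{1}{l + f} = 7 + \frac{1}{f + l}$)
$\left(T{\left(6,4 \right)} + A{\left(19,-7 \right)}\right)^{2} = \left(6 + \frac{1 + 7 \cdot 19 + 7 \left(-7\right)}{19 - 7}\right)^{2} = \left(6 + \frac{1 + 133 - 49}{12}\right)^{2} = \left(6 + \frac{1}{12} \cdot 85\right)^{2} = \left(6 + \frac{85}{12}\right)^{2} = \left(\frac{157}{12}\right)^{2} = \frac{24649}{144}$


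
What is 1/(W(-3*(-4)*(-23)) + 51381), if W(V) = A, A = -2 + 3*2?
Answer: 1/51385 ≈ 1.9461e-5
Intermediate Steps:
A = 4 (A = -2 + 6 = 4)
W(V) = 4
1/(W(-3*(-4)*(-23)) + 51381) = 1/(4 + 51381) = 1/51385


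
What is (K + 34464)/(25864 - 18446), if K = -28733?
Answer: 5731/7418 ≈ 0.77258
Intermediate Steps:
(K + 34464)/(25864 - 18446) = (-28733 + 34464)/(25864 - 18446) = 5731/7418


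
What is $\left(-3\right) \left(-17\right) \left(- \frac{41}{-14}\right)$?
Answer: $\frac{2091}{14} \approx 149.36$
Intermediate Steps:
$\left(-3\right) \left(-17\right) \left(- \frac{41}{-14}\right) = 51 \left(\left(-41\right) \left(- \frac{1}{14}\right)\right) = 51 \cdot \frac{41}{14} = \frac{2091}{14}$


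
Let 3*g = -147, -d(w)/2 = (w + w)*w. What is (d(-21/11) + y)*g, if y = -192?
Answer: 1224804/121 ≈ 10122.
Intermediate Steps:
d(w) = -4*w² (d(w) = -2*(w + w)*w = -2*2*w*w = -4*w²)
g = -49 (g = (⅓)*(-147) = -49)
(d(-21/11) + y)*g = (-4*(-21/11)² - 192)*(-49) = (-4*441/121 - 192)*(-49) = (-1764/121 - 192)*(-49) = -24996/121*(-49) = 1224804/121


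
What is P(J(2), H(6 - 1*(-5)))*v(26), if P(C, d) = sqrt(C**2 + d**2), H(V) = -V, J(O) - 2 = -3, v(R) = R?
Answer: 26*sqrt(122) ≈ 287.18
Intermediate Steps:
J(O) = -1 (J(O) = 2 - 3 = -1)
P(J(2), H(6 - 1*(-5)))*v(26) = sqrt((-1)**2 + (-(6 - 1*(-5)))**2)*26 = sqrt(1 + (-(6 + 5))**2)*26 = sqrt(1 + (-1*11)**2)*26 = sqrt(1 + (-11)**2)*26 = sqrt(1 + 121)*26 = sqrt(122)*26 = 26*sqrt(122)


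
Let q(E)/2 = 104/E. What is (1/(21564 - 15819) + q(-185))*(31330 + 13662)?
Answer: -58113856/1149 ≈ -50578.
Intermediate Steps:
q(E) = 208/E (q(E) = 2*(104/E) = 208/E)
(1/(21564 - 15819) + q(-185))*(31330 + 13662) = (1/(21564 - 15819) + 208/(-185))*(31330 + 13662) = (1/5745 + 208*(-1/185))*44992 = (1/5745 - 208/185)*44992 = -47791/42513*44992 = -58113856/1149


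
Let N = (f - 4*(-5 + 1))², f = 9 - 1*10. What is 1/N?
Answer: 1/225 ≈ 0.0044444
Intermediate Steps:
f = -1 (f = 9 - 10 = -1)
N = 225 (N = (-1 - 4*(-5 + 1))² = (-1 - 4*(-4))² = (-1 + 16)² = 15² = 225)
1/N = 1/225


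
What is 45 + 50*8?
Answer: 445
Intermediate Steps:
45 + 50*8 = 45 + 400 = 445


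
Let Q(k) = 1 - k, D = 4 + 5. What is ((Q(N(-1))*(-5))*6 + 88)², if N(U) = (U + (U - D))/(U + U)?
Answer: 49729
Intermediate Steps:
D = 9
N(U) = (-9 + 2*U)/(2*U) (N(U) = (U + (U - 1*9))/(U + U) = (U + (U - 9))/((2*U)) = (U + (-9 + U))*(1/(2*U)) = (-9 + 2*U)*(1/(2*U)) = (-9 + 2*U)/(2*U))
((Q(N(-1))*(-5))*6 + 88)² = (((1 - (-9/2 - 1)/(-1))*(-5))*6 + 88)² = (((1 - (-1)*(-11)/2)*(-5))*6 + 88)² = (((1 - 1*11/2)*(-5))*6 + 88)² = (((1 - 11/2)*(-5))*6 + 88)² = (-9/2*(-5)*6 + 88)² = ((45/2)*6 + 88)² = (135 + 88)² = 223² = 49729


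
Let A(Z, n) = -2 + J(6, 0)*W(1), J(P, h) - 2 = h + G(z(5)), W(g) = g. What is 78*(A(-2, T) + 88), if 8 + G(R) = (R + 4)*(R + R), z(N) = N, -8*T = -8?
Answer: 13260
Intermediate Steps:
T = 1 (T = -1/8*(-8) = 1)
G(R) = -8 + 2*R*(4 + R) (G(R) = -8 + (R + 4)*(R + R) = -8 + (4 + R)*(2*R) = -8 + 2*R*(4 + R))
J(P, h) = 84 + h (J(P, h) = 2 + (h + (-8 + 2*5**2 + 8*5)) = 2 + (h + (-8 + 2*25 + 40)) = 2 + (h + (-8 + 50 + 40)) = 2 + (h + 82) = 2 + (82 + h) = 84 + h)
A(Z, n) = 82 (A(Z, n) = -2 + (84 + 0)*1 = -2 + 84*1 = -2 + 84 = 82)
78*(A(-2, T) + 88) = 78*(82 + 88) = 78*170 = 13260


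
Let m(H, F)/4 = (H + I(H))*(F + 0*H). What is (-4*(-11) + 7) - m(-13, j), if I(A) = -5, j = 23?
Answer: 1707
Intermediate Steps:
m(H, F) = 4*F*(-5 + H) (m(H, F) = 4*((H - 5)*(F + 0*H)) = 4*((-5 + H)*(F + 0)) = 4*((-5 + H)*F) = 4*(F*(-5 + H)) = 4*F*(-5 + H))
(-4*(-11) + 7) - m(-13, j) = (-4*(-11) + 7) - 4*23*(-5 - 13) = (44 + 7) - 4*23*(-18) = 51 - 1*(-1656) = 51 + 1656 = 1707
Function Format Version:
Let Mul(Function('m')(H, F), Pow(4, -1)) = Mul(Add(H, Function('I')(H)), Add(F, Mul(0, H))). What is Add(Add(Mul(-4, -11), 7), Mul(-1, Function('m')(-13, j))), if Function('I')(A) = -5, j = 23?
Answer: 1707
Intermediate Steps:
Function('m')(H, F) = Mul(4, F, Add(-5, H)) (Function('m')(H, F) = Mul(4, Mul(Add(H, -5), Add(F, Mul(0, H)))) = Mul(4, Mul(Add(-5, H), Add(F, 0))) = Mul(4, Mul(Add(-5, H), F)) = Mul(4, Mul(F, Add(-5, H))) = Mul(4, F, Add(-5, H)))
Add(Add(Mul(-4, -11), 7), Mul(-1, Function('m')(-13, j))) = Add(Add(Mul(-4, -11), 7), Mul(-1, Mul(4, 23, Add(-5, -13)))) = Add(Add(44, 7), Mul(-1, Mul(4, 23, -18))) = Add(51, Mul(-1, -1656)) = Add(51, 1656) = 1707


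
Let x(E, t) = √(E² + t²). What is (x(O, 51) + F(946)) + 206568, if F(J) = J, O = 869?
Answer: 207514 + √757762 ≈ 2.0838e+5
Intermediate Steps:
(x(O, 51) + F(946)) + 206568 = (√(869² + 51²) + 946) + 206568 = (√(755161 + 2601) + 946) + 206568 = (√757762 + 946) + 206568 = (946 + √757762) + 206568 = 207514 + √757762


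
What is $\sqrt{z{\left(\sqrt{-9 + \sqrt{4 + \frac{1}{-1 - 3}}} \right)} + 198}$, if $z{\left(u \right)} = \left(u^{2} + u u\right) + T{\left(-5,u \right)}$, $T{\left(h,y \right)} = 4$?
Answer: $\sqrt{184 + \sqrt{15}} \approx 13.707$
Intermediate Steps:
$z{\left(u \right)} = 4 + 2 u^{2}$ ($z{\left(u \right)} = \left(u^{2} + u u\right) + 4 = \left(u^{2} + u^{2}\right) + 4 = 2 u^{2} + 4 = 4 + 2 u^{2}$)
$\sqrt{z{\left(\sqrt{-9 + \sqrt{4 + \frac{1}{-1 - 3}}} \right)} + 198} = \sqrt{\left(4 + 2 \left(\sqrt{-9 + \sqrt{4 + \frac{1}{-1 - 3}}}\right)^{2}\right) + 198} = \sqrt{\left(4 + 2 \left(\sqrt{-9 + \sqrt{4 + \frac{1}{-4}}}\right)^{2}\right) + 198} = \sqrt{\left(4 + 2 \left(\sqrt{-9 + \sqrt{4 - \frac{1}{4}}}\right)^{2}\right) + 198} = \sqrt{\left(4 + 2 \left(\sqrt{-9 + \sqrt{\frac{15}{4}}}\right)^{2}\right) + 198} = \sqrt{\left(4 + 2 \left(\sqrt{-9 + \frac{\sqrt{15}}{2}}\right)^{2}\right) + 198} = \sqrt{\left(4 + 2 \left(-9 + \frac{\sqrt{15}}{2}\right)\right) + 198} = \sqrt{\left(4 - \left(18 - \sqrt{15}\right)\right) + 198} = \sqrt{\left(-14 + \sqrt{15}\right) + 198} = \sqrt{184 + \sqrt{15}}$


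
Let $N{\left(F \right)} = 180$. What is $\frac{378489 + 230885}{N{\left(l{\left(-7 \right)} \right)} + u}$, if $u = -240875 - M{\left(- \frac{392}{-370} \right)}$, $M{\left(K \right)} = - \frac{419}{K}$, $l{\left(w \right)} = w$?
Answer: $- \frac{119437304}{47098705} \approx -2.5359$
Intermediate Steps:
$u = - \frac{47133985}{196}$ ($u = -240875 - - \frac{419}{\left(-392\right) \frac{1}{-370}} = -240875 - - \frac{419}{\left(-392\right) \left(- \frac{1}{370}\right)} = -240875 - - \frac{419}{\frac{196}{185}} = -240875 - \left(-419\right) \frac{185}{196} = -240875 - - \frac{77515}{196} = -240875 + \frac{77515}{196} = - \frac{47133985}{196} \approx -2.4048 \cdot 10^{5}$)
$\frac{378489 + 230885}{N{\left(l{\left(-7 \right)} \right)} + u} = \frac{378489 + 230885}{180 - \frac{47133985}{196}} = \frac{609374}{- \frac{47098705}{196}} = 609374 \left(- \frac{196}{47098705}\right) = - \frac{119437304}{47098705}$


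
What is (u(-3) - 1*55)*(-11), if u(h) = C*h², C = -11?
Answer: 1694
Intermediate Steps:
u(h) = -11*h²
(u(-3) - 1*55)*(-11) = (-11*(-3)² - 1*55)*(-11) = (-11*9 - 55)*(-11) = (-99 - 55)*(-11) = -154*(-11) = 1694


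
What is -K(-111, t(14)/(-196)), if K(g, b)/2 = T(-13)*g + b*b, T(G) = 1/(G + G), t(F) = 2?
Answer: -533035/62426 ≈ -8.5387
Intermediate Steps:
T(G) = 1/(2*G)
K(g, b) = 2*b² - g/13 (K(g, b) = 2*(((½)/(-13))*g + b*b) = 2*(((½)*(-1/13))*g + b²) = 2*(-g/26 + b²) = 2*(b² - g/26) = 2*b² - g/13)
-K(-111, t(14)/(-196)) = -(2*(2/(-196))² - 1/13*(-111)) = -(2*(2*(-1/196))² + 111/13) = -(2*(-1/98)² + 111/13) = -(2*(1/9604) + 111/13) = -(1/4802 + 111/13) = -1*533035/62426 = -533035/62426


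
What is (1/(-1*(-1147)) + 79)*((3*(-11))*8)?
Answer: -23922096/1147 ≈ -20856.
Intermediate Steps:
(1/(-1*(-1147)) + 79)*((3*(-11))*8) = (1/1147 + 79)*(-33*8) = (1/1147 + 79)*(-264) = (90614/1147)*(-264) = -23922096/1147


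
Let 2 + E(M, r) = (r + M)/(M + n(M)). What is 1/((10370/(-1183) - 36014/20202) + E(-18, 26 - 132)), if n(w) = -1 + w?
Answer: -131313/1207711 ≈ -0.10873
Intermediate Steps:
E(M, r) = -2 + (M + r)/(-1 + 2*M) (E(M, r) = -2 + (r + M)/(M + (-1 + M)) = -2 + (M + r)/(-1 + 2*M))
1/((10370/(-1183) - 36014/20202) + E(-18, 26 - 132)) = 1/((10370/(-1183) - 36014/20202) + (2 + (26 - 132) - 3*(-18))/(-1 + 2*(-18))) = 1/((10370*(-1/1183) - 36014*1/20202) + (2 - 106 + 54)/(-1 - 36)) = 1/((-10370/1183 - 18007/10101) - 50/(-37)) = 1/(-1385161/131313 - 1/37*(-50)) = 1/(-1385161/131313 + 50/37) = 1/(-1207711/131313) = -131313/1207711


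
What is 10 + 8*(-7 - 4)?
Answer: -78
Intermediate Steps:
10 + 8*(-7 - 4) = 10 + 8*(-11) = 10 - 88 = -78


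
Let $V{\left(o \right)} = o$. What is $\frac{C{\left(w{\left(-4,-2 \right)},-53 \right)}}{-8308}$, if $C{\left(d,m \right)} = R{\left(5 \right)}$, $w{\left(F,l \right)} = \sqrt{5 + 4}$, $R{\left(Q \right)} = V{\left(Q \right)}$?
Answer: $- \frac{5}{8308} \approx -0.00060183$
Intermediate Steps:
$R{\left(Q \right)} = Q$
$w{\left(F,l \right)} = 3$ ($w{\left(F,l \right)} = \sqrt{9} = 3$)
$C{\left(d,m \right)} = 5$
$\frac{C{\left(w{\left(-4,-2 \right)},-53 \right)}}{-8308} = \frac{5}{-8308} = 5 \left(- \frac{1}{8308}\right) = - \frac{5}{8308}$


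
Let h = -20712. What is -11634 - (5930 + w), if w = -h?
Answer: -38276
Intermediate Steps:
w = 20712 (w = -1*(-20712) = 20712)
-11634 - (5930 + w) = -11634 - (5930 + 20712) = -11634 - 1*26642 = -11634 - 26642 = -38276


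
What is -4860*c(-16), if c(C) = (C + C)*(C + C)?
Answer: -4976640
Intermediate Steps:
c(C) = 4*C² (c(C) = (2*C)*(2*C) = 4*C²)
-4860*c(-16) = -19440*(-16)² = -19440*256 = -4860*1024 = -4976640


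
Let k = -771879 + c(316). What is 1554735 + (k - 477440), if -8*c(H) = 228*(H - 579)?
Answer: 625823/2 ≈ 3.1291e+5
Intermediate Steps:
c(H) = 33003/2 - 57*H/2 (c(H) = -57*(H - 579)/2 = -57*(-579 + H)/2 = -(-132012 + 228*H)/8 = 33003/2 - 57*H/2)
k = -1528767/2 (k = -771879 + (33003/2 - 57/2*316) = -771879 + (33003/2 - 9006) = -771879 + 14991/2 = -1528767/2 ≈ -7.6438e+5)
1554735 + (k - 477440) = 1554735 + (-1528767/2 - 477440) = 1554735 - 2483647/2 = 625823/2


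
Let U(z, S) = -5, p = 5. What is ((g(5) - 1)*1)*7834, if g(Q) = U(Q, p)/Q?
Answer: -15668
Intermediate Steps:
g(Q) = -5/Q
((g(5) - 1)*1)*7834 = ((-5/5 - 1)*1)*7834 = ((-5*1/5 - 1)*1)*7834 = ((-1 - 1)*1)*7834 = -2*1*7834 = -2*7834 = -15668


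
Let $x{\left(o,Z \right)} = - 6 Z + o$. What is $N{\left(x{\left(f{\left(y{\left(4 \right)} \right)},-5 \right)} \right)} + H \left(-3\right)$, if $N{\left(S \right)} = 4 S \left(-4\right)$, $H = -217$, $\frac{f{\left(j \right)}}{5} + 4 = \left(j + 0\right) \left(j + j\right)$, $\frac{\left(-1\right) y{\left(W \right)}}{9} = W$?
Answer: $-206869$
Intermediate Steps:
$y{\left(W \right)} = - 9 W$
$f{\left(j \right)} = -20 + 10 j^{2}$ ($f{\left(j \right)} = -20 + 5 \left(j + 0\right) \left(j + j\right) = -20 + 5 j 2 j = -20 + 5 \cdot 2 j^{2} = -20 + 10 j^{2}$)
$x{\left(o,Z \right)} = o - 6 Z$
$N{\left(S \right)} = - 16 S$
$N{\left(x{\left(f{\left(y{\left(4 \right)} \right)},-5 \right)} \right)} + H \left(-3\right) = - 16 \left(\left(-20 + 10 \left(\left(-9\right) 4\right)^{2}\right) - -30\right) - -651 = - 16 \left(\left(-20 + 10 \left(-36\right)^{2}\right) + 30\right) + 651 = - 16 \left(\left(-20 + 10 \cdot 1296\right) + 30\right) + 651 = - 16 \left(\left(-20 + 12960\right) + 30\right) + 651 = - 16 \left(12940 + 30\right) + 651 = \left(-16\right) 12970 + 651 = -207520 + 651 = -206869$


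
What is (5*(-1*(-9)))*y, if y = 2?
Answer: 90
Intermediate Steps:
(5*(-1*(-9)))*y = (5*(-1*(-9)))*2 = (5*9)*2 = 45*2 = 90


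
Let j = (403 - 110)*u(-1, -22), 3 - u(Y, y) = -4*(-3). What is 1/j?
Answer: -1/2637 ≈ -0.00037922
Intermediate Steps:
u(Y, y) = -9 (u(Y, y) = 3 - (-4)*(-3) = 3 - 1*12 = 3 - 12 = -9)
j = -2637 (j = (403 - 110)*(-9) = 293*(-9) = -2637)
1/j = 1/(-2637) = -1/2637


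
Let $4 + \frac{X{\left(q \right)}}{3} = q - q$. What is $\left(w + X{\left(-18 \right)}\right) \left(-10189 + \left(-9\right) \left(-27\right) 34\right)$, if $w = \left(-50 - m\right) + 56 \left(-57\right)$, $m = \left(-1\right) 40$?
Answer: $6193378$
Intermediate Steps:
$m = -40$
$X{\left(q \right)} = -12$ ($X{\left(q \right)} = -12 + 3 \left(q - q\right) = -12 + 3 \cdot 0 = -12 + 0 = -12$)
$w = -3202$ ($w = \left(-50 - -40\right) + 56 \left(-57\right) = \left(-50 + 40\right) - 3192 = -10 - 3192 = -3202$)
$\left(w + X{\left(-18 \right)}\right) \left(-10189 + \left(-9\right) \left(-27\right) 34\right) = \left(-3202 - 12\right) \left(-10189 + \left(-9\right) \left(-27\right) 34\right) = - 3214 \left(-10189 + 243 \cdot 34\right) = - 3214 \left(-10189 + 8262\right) = \left(-3214\right) \left(-1927\right) = 6193378$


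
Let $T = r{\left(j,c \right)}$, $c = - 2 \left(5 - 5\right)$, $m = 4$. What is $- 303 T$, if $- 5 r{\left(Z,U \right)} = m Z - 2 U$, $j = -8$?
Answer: $- \frac{9696}{5} \approx -1939.2$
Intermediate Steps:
$c = 0$ ($c = \left(-2\right) 0 = 0$)
$r{\left(Z,U \right)} = - \frac{4 Z}{5} + \frac{2 U}{5}$ ($r{\left(Z,U \right)} = - \frac{4 Z - 2 U}{5} = - \frac{- 2 U + 4 Z}{5} = - \frac{4 Z}{5} + \frac{2 U}{5}$)
$T = \frac{32}{5}$ ($T = \left(- \frac{4}{5}\right) \left(-8\right) + \frac{2}{5} \cdot 0 = \frac{32}{5} + 0 = \frac{32}{5} \approx 6.4$)
$- 303 T = \left(-303\right) \frac{32}{5} = - \frac{9696}{5}$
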